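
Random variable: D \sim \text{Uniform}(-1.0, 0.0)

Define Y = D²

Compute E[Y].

Using E[X²] = Var(X) + (E[X])²:
E[D] = -0.5
Var(D) = (0 + 1)^2/12 = 0.083333333
E[D²] = 0.083333333 + (-0.5)² = 0.083333333 + 0.25 = 0.33333333

0.33333333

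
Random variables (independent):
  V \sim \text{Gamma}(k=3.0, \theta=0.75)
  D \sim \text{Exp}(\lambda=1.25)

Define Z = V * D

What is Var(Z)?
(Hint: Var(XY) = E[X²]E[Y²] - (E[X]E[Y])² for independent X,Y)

Var(XY) = E[X²]E[Y²] - (E[X]E[Y])²
E[V] = 2.25, Var(V) = 1.6875
E[D] = 0.8, Var(D) = 0.64
E[V²] = 1.6875 + 2.25² = 6.75
E[D²] = 0.64 + 0.8² = 1.28
Var(Z) = 6.75*1.28 - (2.25*0.8)²
= 8.64 - 3.24 = 5.4

5.4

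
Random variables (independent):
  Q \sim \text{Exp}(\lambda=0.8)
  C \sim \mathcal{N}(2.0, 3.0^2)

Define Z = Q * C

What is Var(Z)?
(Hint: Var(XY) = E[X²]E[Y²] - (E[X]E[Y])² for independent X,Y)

Var(XY) = E[X²]E[Y²] - (E[X]E[Y])²
E[Q] = 1.25, Var(Q) = 1.5625
E[C] = 2, Var(C) = 9
E[Q²] = 1.5625 + 1.25² = 3.125
E[C²] = 9 + 2² = 13
Var(Z) = 3.125*13 - (1.25*2)²
= 40.625 - 6.25 = 34.375

34.375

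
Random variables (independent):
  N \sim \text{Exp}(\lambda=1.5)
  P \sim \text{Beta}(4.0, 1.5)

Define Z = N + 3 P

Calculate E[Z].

E[Z] = 1*E[N] + 3*E[P]
E[N] = 0.66666667
E[P] = 0.72727273
E[Z] = 1*0.66666667 + 3*0.72727273 = 2.8484848

2.8484848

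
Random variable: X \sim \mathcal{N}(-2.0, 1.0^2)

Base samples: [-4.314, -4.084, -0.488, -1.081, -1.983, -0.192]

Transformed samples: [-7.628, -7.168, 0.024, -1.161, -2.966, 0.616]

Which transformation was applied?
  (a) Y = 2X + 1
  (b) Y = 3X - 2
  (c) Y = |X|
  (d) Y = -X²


Checking option (a) Y = 2X + 1:
  X = -4.314 -> Y = -7.628 ✓
  X = -4.084 -> Y = -7.168 ✓
  X = -0.488 -> Y = 0.024 ✓
All samples match this transformation.

(a) 2X + 1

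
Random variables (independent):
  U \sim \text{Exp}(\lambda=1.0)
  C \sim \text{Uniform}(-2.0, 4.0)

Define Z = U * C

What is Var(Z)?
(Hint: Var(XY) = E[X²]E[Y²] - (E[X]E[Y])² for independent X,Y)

Var(XY) = E[X²]E[Y²] - (E[X]E[Y])²
E[U] = 1, Var(U) = 1
E[C] = 1, Var(C) = 3
E[U²] = 1 + 1² = 2
E[C²] = 3 + 1² = 4
Var(Z) = 2*4 - (1*1)²
= 8 - 1 = 7

7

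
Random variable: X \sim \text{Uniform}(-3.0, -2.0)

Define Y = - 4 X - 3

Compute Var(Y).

For Y = aX + b: Var(Y) = a² * Var(X)
Var(X) = (-2 + 3)^2/12 = 0.083333333
Var(Y) = (-4)² * 0.083333333 = 16 * 0.083333333 = 1.3333333

1.3333333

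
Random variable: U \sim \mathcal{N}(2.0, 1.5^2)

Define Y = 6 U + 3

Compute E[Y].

For Y = 6U + 3:
E[Y] = 6 * E[U] + 3
E[U] = 2.0 = 2
E[Y] = 6 * 2 + 3 = 15

15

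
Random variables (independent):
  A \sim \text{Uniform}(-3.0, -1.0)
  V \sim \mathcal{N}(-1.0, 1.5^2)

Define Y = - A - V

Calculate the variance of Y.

For independent RVs: Var(aX + bY) = a²Var(X) + b²Var(Y)
Var(A) = 0.33333333
Var(V) = 2.25
Var(Y) = (-1)²*0.33333333 + (-1)²*2.25
= 1*0.33333333 + 1*2.25 = 2.5833333

2.5833333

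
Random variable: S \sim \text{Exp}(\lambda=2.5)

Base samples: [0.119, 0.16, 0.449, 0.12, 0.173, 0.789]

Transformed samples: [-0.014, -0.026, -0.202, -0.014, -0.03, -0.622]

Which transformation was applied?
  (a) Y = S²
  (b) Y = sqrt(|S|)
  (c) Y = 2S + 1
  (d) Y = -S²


Checking option (d) Y = -S²:
  S = 0.119 -> Y = -0.014 ✓
  S = 0.16 -> Y = -0.026 ✓
  S = 0.449 -> Y = -0.202 ✓
All samples match this transformation.

(d) -S²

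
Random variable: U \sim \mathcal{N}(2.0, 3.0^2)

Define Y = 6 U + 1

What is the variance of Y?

For Y = aU + b: Var(Y) = a² * Var(U)
Var(U) = 3.0^2 = 9
Var(Y) = 6² * 9 = 36 * 9 = 324

324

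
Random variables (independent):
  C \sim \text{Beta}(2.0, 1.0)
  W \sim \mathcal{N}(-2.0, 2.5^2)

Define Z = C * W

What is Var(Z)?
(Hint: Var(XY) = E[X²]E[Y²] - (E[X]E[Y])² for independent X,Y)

Var(XY) = E[X²]E[Y²] - (E[X]E[Y])²
E[C] = 0.66666667, Var(C) = 0.055555556
E[W] = -2, Var(W) = 6.25
E[C²] = 0.055555556 + 0.66666667² = 0.5
E[W²] = 6.25 + (-2)² = 10.25
Var(Z) = 0.5*10.25 - (0.66666667*(-2))²
= 5.125 - 1.7777778 = 3.3472222

3.3472222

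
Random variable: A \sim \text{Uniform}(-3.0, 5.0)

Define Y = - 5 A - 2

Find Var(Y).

For Y = aA + b: Var(Y) = a² * Var(A)
Var(A) = (5 + 3)^2/12 = 5.3333333
Var(Y) = (-5)² * 5.3333333 = 25 * 5.3333333 = 133.33333

133.33333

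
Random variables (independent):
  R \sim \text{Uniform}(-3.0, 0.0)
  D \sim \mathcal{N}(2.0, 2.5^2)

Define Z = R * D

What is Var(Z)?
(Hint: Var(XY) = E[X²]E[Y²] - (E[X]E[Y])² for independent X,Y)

Var(XY) = E[X²]E[Y²] - (E[X]E[Y])²
E[R] = -1.5, Var(R) = 0.75
E[D] = 2, Var(D) = 6.25
E[R²] = 0.75 + (-1.5)² = 3
E[D²] = 6.25 + 2² = 10.25
Var(Z) = 3*10.25 - (-1.5*2)²
= 30.75 - 9 = 21.75

21.75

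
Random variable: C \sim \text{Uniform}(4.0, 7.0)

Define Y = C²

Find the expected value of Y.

Using E[X²] = Var(X) + (E[X])²:
E[C] = 5.5
Var(C) = (7 - 4)^2/12 = 0.75
E[C²] = 0.75 + 5.5² = 0.75 + 30.25 = 31

31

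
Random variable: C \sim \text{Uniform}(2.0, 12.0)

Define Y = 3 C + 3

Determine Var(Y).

For Y = aC + b: Var(Y) = a² * Var(C)
Var(C) = (12 - 2)^2/12 = 8.3333333
Var(Y) = 3² * 8.3333333 = 9 * 8.3333333 = 75

75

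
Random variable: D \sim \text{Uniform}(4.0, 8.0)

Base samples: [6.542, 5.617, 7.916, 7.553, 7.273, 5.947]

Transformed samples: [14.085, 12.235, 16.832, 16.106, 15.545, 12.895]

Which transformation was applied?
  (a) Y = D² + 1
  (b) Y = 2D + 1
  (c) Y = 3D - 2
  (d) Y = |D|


Checking option (b) Y = 2D + 1:
  D = 6.542 -> Y = 14.085 ✓
  D = 5.617 -> Y = 12.235 ✓
  D = 7.916 -> Y = 16.832 ✓
All samples match this transformation.

(b) 2D + 1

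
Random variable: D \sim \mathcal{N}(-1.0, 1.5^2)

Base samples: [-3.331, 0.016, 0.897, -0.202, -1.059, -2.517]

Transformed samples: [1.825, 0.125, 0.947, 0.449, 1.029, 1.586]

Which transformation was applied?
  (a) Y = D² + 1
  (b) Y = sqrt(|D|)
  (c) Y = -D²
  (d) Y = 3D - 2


Checking option (b) Y = sqrt(|D|):
  D = -3.331 -> Y = 1.825 ✓
  D = 0.016 -> Y = 0.125 ✓
  D = 0.897 -> Y = 0.947 ✓
All samples match this transformation.

(b) sqrt(|D|)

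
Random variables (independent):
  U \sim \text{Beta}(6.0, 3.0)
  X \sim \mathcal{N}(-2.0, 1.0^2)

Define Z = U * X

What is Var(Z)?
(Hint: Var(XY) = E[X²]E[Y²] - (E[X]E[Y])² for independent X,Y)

Var(XY) = E[X²]E[Y²] - (E[X]E[Y])²
E[U] = 0.66666667, Var(U) = 0.022222222
E[X] = -2, Var(X) = 1
E[U²] = 0.022222222 + 0.66666667² = 0.46666667
E[X²] = 1 + (-2)² = 5
Var(Z) = 0.46666667*5 - (0.66666667*(-2))²
= 2.3333333 - 1.7777778 = 0.55555556

0.55555556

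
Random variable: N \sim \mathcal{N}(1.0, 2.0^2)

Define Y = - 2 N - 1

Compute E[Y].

For Y = -2N - 1:
E[Y] = -2 * E[N] - 1
E[N] = 1.0 = 1
E[Y] = -2 * 1 - 1 = -3

-3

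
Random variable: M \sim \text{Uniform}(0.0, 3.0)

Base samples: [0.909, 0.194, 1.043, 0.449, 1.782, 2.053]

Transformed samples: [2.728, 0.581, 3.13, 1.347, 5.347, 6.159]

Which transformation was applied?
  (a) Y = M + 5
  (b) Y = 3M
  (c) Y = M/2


Checking option (b) Y = 3M:
  M = 0.909 -> Y = 2.728 ✓
  M = 0.194 -> Y = 0.581 ✓
  M = 1.043 -> Y = 3.13 ✓
All samples match this transformation.

(b) 3M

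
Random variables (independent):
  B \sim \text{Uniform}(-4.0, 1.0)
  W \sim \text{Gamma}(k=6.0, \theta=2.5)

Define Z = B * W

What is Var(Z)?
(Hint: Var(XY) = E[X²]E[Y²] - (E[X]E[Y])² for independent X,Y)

Var(XY) = E[X²]E[Y²] - (E[X]E[Y])²
E[B] = -1.5, Var(B) = 2.0833333
E[W] = 15, Var(W) = 37.5
E[B²] = 2.0833333 + (-1.5)² = 4.3333333
E[W²] = 37.5 + 15² = 262.5
Var(Z) = 4.3333333*262.5 - (-1.5*15)²
= 1137.5 - 506.25 = 631.25

631.25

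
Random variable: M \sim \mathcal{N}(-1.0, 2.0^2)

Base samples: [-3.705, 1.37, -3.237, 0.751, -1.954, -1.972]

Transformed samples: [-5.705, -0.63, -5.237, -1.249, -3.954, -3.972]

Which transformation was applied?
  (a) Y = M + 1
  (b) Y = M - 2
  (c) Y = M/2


Checking option (b) Y = M - 2:
  M = -3.705 -> Y = -5.705 ✓
  M = 1.37 -> Y = -0.63 ✓
  M = -3.237 -> Y = -5.237 ✓
All samples match this transformation.

(b) M - 2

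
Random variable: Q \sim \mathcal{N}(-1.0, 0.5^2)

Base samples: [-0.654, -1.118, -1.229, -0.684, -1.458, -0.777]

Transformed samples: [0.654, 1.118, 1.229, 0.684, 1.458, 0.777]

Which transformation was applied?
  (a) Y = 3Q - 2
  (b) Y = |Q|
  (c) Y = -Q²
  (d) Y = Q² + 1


Checking option (b) Y = |Q|:
  Q = -0.654 -> Y = 0.654 ✓
  Q = -1.118 -> Y = 1.118 ✓
  Q = -1.229 -> Y = 1.229 ✓
All samples match this transformation.

(b) |Q|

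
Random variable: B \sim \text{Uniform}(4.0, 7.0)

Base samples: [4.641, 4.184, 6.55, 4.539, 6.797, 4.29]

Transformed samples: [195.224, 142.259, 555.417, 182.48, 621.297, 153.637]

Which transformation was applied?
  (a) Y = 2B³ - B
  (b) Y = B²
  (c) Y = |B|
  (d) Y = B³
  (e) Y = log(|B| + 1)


Checking option (a) Y = 2B³ - B:
  B = 4.641 -> Y = 195.224 ✓
  B = 4.184 -> Y = 142.259 ✓
  B = 6.55 -> Y = 555.417 ✓
All samples match this transformation.

(a) 2B³ - B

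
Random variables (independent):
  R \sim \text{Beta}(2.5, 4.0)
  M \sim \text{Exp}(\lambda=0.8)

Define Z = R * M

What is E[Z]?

For independent RVs: E[XY] = E[X]*E[Y]
E[R] = 0.38461538
E[M] = 1.25
E[Z] = 0.38461538 * 1.25 = 0.48076923

0.48076923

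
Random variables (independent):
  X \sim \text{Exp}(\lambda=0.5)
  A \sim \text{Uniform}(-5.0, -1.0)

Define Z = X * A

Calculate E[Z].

For independent RVs: E[XY] = E[X]*E[Y]
E[X] = 2
E[A] = -3
E[Z] = 2 * (-3) = -6

-6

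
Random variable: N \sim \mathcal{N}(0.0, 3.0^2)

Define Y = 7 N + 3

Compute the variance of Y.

For Y = aN + b: Var(Y) = a² * Var(N)
Var(N) = 3.0^2 = 9
Var(Y) = 7² * 9 = 49 * 9 = 441

441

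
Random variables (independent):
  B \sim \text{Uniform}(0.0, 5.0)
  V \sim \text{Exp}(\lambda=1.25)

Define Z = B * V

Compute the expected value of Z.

For independent RVs: E[XY] = E[X]*E[Y]
E[B] = 2.5
E[V] = 0.8
E[Z] = 2.5 * 0.8 = 2

2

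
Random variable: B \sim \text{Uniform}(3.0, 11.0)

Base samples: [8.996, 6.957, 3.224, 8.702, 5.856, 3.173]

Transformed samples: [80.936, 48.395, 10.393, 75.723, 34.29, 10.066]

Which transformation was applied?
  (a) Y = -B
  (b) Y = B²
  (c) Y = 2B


Checking option (b) Y = B²:
  B = 8.996 -> Y = 80.936 ✓
  B = 6.957 -> Y = 48.395 ✓
  B = 3.224 -> Y = 10.393 ✓
All samples match this transformation.

(b) B²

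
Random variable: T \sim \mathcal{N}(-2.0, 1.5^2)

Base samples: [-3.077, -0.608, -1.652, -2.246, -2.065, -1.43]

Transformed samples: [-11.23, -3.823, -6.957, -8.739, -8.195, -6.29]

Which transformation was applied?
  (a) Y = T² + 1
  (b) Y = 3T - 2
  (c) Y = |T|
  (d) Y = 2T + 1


Checking option (b) Y = 3T - 2:
  T = -3.077 -> Y = -11.23 ✓
  T = -0.608 -> Y = -3.823 ✓
  T = -1.652 -> Y = -6.957 ✓
All samples match this transformation.

(b) 3T - 2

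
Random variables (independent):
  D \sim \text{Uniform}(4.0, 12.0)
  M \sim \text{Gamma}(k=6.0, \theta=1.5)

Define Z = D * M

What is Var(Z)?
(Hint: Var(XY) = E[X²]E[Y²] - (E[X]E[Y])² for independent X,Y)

Var(XY) = E[X²]E[Y²] - (E[X]E[Y])²
E[D] = 8, Var(D) = 5.3333333
E[M] = 9, Var(M) = 13.5
E[D²] = 5.3333333 + 8² = 69.333333
E[M²] = 13.5 + 9² = 94.5
Var(Z) = 69.333333*94.5 - (8*9)²
= 6552 - 5184 = 1368

1368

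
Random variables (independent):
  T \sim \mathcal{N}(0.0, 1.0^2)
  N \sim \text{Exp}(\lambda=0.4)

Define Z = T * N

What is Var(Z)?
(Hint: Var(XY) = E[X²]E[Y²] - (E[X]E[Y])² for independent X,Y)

Var(XY) = E[X²]E[Y²] - (E[X]E[Y])²
E[T] = 0, Var(T) = 1
E[N] = 2.5, Var(N) = 6.25
E[T²] = 1 + 0² = 1
E[N²] = 6.25 + 2.5² = 12.5
Var(Z) = 1*12.5 - (0*2.5)²
= 12.5 - 0 = 12.5

12.5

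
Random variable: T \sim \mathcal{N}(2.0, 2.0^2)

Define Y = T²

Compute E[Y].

E[T²] = Var(T) + (E[T])² = 4 + 4 = 8

8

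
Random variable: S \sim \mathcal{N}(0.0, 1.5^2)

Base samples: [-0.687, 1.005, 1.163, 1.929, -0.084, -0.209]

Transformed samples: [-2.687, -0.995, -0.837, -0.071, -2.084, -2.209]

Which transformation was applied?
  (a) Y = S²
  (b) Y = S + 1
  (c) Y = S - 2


Checking option (c) Y = S - 2:
  S = -0.687 -> Y = -2.687 ✓
  S = 1.005 -> Y = -0.995 ✓
  S = 1.163 -> Y = -0.837 ✓
All samples match this transformation.

(c) S - 2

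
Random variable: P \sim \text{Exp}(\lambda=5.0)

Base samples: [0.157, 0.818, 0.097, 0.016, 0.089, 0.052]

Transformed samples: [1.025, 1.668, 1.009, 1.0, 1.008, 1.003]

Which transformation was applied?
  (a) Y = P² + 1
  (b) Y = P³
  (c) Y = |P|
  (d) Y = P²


Checking option (a) Y = P² + 1:
  P = 0.157 -> Y = 1.025 ✓
  P = 0.818 -> Y = 1.668 ✓
  P = 0.097 -> Y = 1.009 ✓
All samples match this transformation.

(a) P² + 1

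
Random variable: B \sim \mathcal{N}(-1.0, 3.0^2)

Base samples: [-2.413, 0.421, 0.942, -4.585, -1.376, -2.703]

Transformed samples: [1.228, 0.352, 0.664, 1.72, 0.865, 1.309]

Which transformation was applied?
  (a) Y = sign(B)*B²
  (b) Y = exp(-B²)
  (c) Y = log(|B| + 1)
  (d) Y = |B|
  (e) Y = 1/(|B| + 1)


Checking option (c) Y = log(|B| + 1):
  B = -2.413 -> Y = 1.228 ✓
  B = 0.421 -> Y = 0.352 ✓
  B = 0.942 -> Y = 0.664 ✓
All samples match this transformation.

(c) log(|B| + 1)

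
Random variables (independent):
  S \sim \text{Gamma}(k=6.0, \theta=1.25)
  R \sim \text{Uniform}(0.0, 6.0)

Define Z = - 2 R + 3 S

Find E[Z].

E[Z] = 3*E[S] - 2*E[R]
E[S] = 7.5
E[R] = 3
E[Z] = 3*7.5 - 2*3 = 16.5

16.5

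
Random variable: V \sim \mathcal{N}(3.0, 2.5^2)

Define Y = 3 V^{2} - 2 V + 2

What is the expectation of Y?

E[Y] = 3*E[V²] - 2*E[V] + 2
E[V] = 3
E[V²] = Var(V) + (E[V])² = 6.25 + 9 = 15.25
E[Y] = 3*15.25 - 2*3 + 2 = 41.75

41.75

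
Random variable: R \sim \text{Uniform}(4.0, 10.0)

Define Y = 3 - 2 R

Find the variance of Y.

For Y = aR + b: Var(Y) = a² * Var(R)
Var(R) = (10 - 4)^2/12 = 3
Var(Y) = (-2)² * 3 = 4 * 3 = 12

12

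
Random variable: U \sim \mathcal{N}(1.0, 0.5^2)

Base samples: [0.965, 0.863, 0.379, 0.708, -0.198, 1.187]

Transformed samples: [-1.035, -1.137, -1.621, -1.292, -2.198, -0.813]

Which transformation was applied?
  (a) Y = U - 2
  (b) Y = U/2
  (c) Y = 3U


Checking option (a) Y = U - 2:
  U = 0.965 -> Y = -1.035 ✓
  U = 0.863 -> Y = -1.137 ✓
  U = 0.379 -> Y = -1.621 ✓
All samples match this transformation.

(a) U - 2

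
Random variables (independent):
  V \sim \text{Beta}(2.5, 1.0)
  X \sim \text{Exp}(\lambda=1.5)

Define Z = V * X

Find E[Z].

For independent RVs: E[XY] = E[X]*E[Y]
E[V] = 0.71428571
E[X] = 0.66666667
E[Z] = 0.71428571 * 0.66666667 = 0.47619048

0.47619048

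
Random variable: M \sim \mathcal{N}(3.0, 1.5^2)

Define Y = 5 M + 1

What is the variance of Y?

For Y = aM + b: Var(Y) = a² * Var(M)
Var(M) = 1.5^2 = 2.25
Var(Y) = 5² * 2.25 = 25 * 2.25 = 56.25

56.25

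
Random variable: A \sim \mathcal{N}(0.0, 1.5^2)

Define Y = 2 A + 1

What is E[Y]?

For Y = 2A + 1:
E[Y] = 2 * E[A] + 1
E[A] = 0.0 = 0
E[Y] = 2 * 0 + 1 = 1

1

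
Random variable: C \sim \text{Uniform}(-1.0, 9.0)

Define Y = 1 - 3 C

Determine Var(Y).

For Y = aC + b: Var(Y) = a² * Var(C)
Var(C) = (9 + 1)^2/12 = 8.3333333
Var(Y) = (-3)² * 8.3333333 = 9 * 8.3333333 = 75

75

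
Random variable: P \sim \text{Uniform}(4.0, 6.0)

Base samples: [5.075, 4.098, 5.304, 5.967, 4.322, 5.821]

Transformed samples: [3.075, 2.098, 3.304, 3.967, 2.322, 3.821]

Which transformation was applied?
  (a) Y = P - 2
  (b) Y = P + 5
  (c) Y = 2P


Checking option (a) Y = P - 2:
  P = 5.075 -> Y = 3.075 ✓
  P = 4.098 -> Y = 2.098 ✓
  P = 5.304 -> Y = 3.304 ✓
All samples match this transformation.

(a) P - 2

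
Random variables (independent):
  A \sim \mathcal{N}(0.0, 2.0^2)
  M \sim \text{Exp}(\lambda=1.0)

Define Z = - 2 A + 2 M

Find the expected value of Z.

E[Z] = -2*E[A] + 2*E[M]
E[A] = 0
E[M] = 1
E[Z] = -2*0 + 2*1 = 2

2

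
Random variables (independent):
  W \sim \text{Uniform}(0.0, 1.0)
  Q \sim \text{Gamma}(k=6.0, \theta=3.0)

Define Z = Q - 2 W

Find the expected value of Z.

E[Z] = -2*E[W] + 1*E[Q]
E[W] = 0.5
E[Q] = 18
E[Z] = -2*0.5 + 1*18 = 17

17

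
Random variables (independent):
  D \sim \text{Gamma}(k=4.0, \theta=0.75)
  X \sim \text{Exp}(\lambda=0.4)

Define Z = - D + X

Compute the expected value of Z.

E[Z] = -1*E[D] + 1*E[X]
E[D] = 3
E[X] = 2.5
E[Z] = -1*3 + 1*2.5 = -0.5

-0.5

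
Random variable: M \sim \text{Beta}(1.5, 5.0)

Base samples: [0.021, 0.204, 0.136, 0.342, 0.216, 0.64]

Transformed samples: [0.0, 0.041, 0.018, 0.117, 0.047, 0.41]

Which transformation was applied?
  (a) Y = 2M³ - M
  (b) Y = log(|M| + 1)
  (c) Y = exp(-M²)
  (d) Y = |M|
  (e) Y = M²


Checking option (e) Y = M²:
  M = 0.021 -> Y = 0.0 ✓
  M = 0.204 -> Y = 0.041 ✓
  M = 0.136 -> Y = 0.018 ✓
All samples match this transformation.

(e) M²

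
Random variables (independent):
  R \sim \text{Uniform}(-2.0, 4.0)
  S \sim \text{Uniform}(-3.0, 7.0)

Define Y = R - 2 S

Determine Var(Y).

For independent RVs: Var(aX + bY) = a²Var(X) + b²Var(Y)
Var(R) = 3
Var(S) = 8.3333333
Var(Y) = 1²*3 + (-2)²*8.3333333
= 1*3 + 4*8.3333333 = 36.333333

36.333333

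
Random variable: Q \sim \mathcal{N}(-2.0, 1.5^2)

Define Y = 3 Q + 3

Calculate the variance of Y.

For Y = aQ + b: Var(Y) = a² * Var(Q)
Var(Q) = 1.5^2 = 2.25
Var(Y) = 3² * 2.25 = 9 * 2.25 = 20.25

20.25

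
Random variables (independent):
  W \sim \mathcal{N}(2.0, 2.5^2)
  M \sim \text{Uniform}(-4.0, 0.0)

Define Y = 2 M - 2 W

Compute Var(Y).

For independent RVs: Var(aX + bY) = a²Var(X) + b²Var(Y)
Var(W) = 6.25
Var(M) = 1.3333333
Var(Y) = (-2)²*6.25 + 2²*1.3333333
= 4*6.25 + 4*1.3333333 = 30.333333

30.333333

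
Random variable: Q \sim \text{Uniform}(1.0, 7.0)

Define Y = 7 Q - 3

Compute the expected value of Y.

For Y = 7Q - 3:
E[Y] = 7 * E[Q] - 3
E[Q] = (1 + 7)/2 = 4
E[Y] = 7 * 4 - 3 = 25

25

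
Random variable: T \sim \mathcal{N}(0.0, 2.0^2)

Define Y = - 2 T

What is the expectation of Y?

For Y = -2T:
E[Y] = -2 * E[T]
E[T] = 0.0 = 0
E[Y] = -2 * 0 = 0

0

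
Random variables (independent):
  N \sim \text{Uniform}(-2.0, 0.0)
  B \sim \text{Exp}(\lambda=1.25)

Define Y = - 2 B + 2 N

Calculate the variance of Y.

For independent RVs: Var(aX + bY) = a²Var(X) + b²Var(Y)
Var(N) = 0.33333333
Var(B) = 0.64
Var(Y) = 2²*0.33333333 + (-2)²*0.64
= 4*0.33333333 + 4*0.64 = 3.8933333

3.8933333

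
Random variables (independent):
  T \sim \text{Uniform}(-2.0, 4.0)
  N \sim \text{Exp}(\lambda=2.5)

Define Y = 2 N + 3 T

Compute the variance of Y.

For independent RVs: Var(aX + bY) = a²Var(X) + b²Var(Y)
Var(T) = 3
Var(N) = 0.16
Var(Y) = 3²*3 + 2²*0.16
= 9*3 + 4*0.16 = 27.64

27.64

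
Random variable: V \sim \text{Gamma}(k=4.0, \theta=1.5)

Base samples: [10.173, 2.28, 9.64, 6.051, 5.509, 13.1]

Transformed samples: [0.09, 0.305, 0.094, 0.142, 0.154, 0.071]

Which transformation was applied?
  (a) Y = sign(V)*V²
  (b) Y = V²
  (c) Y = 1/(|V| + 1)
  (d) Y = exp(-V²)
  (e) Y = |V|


Checking option (c) Y = 1/(|V| + 1):
  V = 10.173 -> Y = 0.09 ✓
  V = 2.28 -> Y = 0.305 ✓
  V = 9.64 -> Y = 0.094 ✓
All samples match this transformation.

(c) 1/(|V| + 1)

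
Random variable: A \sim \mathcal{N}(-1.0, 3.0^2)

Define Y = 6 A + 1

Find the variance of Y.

For Y = aA + b: Var(Y) = a² * Var(A)
Var(A) = 3.0^2 = 9
Var(Y) = 6² * 9 = 36 * 9 = 324

324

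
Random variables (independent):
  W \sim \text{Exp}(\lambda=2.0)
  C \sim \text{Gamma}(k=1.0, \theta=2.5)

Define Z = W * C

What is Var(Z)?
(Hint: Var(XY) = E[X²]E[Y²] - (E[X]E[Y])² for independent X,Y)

Var(XY) = E[X²]E[Y²] - (E[X]E[Y])²
E[W] = 0.5, Var(W) = 0.25
E[C] = 2.5, Var(C) = 6.25
E[W²] = 0.25 + 0.5² = 0.5
E[C²] = 6.25 + 2.5² = 12.5
Var(Z) = 0.5*12.5 - (0.5*2.5)²
= 6.25 - 1.5625 = 4.6875

4.6875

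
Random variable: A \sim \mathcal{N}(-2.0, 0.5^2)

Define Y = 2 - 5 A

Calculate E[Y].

For Y = -5A + 2:
E[Y] = -5 * E[A] + 2
E[A] = -2.0 = -2
E[Y] = -5 * (-2) + 2 = 12

12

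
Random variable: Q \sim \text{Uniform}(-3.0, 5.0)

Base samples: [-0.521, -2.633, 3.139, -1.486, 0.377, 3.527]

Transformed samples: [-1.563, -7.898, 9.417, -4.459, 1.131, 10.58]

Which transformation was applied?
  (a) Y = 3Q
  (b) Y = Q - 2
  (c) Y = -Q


Checking option (a) Y = 3Q:
  Q = -0.521 -> Y = -1.563 ✓
  Q = -2.633 -> Y = -7.898 ✓
  Q = 3.139 -> Y = 9.417 ✓
All samples match this transformation.

(a) 3Q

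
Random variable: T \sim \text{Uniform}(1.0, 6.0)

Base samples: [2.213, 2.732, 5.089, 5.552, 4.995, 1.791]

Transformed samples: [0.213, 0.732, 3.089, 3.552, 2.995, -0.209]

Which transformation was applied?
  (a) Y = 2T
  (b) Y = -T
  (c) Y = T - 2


Checking option (c) Y = T - 2:
  T = 2.213 -> Y = 0.213 ✓
  T = 2.732 -> Y = 0.732 ✓
  T = 5.089 -> Y = 3.089 ✓
All samples match this transformation.

(c) T - 2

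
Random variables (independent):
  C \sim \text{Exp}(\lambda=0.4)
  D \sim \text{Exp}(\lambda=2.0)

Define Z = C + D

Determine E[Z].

E[Z] = 1*E[C] + 1*E[D]
E[C] = 2.5
E[D] = 0.5
E[Z] = 1*2.5 + 1*0.5 = 3

3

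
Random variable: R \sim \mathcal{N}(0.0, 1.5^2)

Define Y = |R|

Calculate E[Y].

For X ~ N(0, 1.5²), E[|X|] = sigma * sqrt(2/pi)
= 1.5 * sqrt(2/pi) = 1.1968268

1.1968268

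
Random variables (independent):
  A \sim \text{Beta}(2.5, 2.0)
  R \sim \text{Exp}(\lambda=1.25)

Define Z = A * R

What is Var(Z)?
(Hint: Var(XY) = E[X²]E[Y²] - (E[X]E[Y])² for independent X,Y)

Var(XY) = E[X²]E[Y²] - (E[X]E[Y])²
E[A] = 0.55555556, Var(A) = 0.044893378
E[R] = 0.8, Var(R) = 0.64
E[A²] = 0.044893378 + 0.55555556² = 0.35353535
E[R²] = 0.64 + 0.8² = 1.28
Var(Z) = 0.35353535*1.28 - (0.55555556*0.8)²
= 0.45252525 - 0.19753086 = 0.25499439

0.25499439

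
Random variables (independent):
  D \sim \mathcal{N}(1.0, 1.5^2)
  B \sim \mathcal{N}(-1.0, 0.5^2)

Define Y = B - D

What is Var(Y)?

For independent RVs: Var(aX + bY) = a²Var(X) + b²Var(Y)
Var(D) = 2.25
Var(B) = 0.25
Var(Y) = (-1)²*2.25 + 1²*0.25
= 1*2.25 + 1*0.25 = 2.5

2.5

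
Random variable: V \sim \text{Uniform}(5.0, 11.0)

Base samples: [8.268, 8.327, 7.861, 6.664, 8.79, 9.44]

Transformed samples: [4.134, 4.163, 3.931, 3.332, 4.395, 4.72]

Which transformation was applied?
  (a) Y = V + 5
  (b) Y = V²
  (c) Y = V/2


Checking option (c) Y = V/2:
  V = 8.268 -> Y = 4.134 ✓
  V = 8.327 -> Y = 4.163 ✓
  V = 7.861 -> Y = 3.931 ✓
All samples match this transformation.

(c) V/2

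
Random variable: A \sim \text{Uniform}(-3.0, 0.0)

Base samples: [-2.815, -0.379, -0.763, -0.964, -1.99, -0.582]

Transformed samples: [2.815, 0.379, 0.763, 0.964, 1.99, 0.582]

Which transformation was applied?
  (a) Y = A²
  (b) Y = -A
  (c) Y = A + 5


Checking option (b) Y = -A:
  A = -2.815 -> Y = 2.815 ✓
  A = -0.379 -> Y = 0.379 ✓
  A = -0.763 -> Y = 0.763 ✓
All samples match this transformation.

(b) -A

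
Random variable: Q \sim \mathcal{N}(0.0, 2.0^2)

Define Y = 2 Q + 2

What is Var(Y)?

For Y = aQ + b: Var(Y) = a² * Var(Q)
Var(Q) = 2.0^2 = 4
Var(Y) = 2² * 4 = 4 * 4 = 16

16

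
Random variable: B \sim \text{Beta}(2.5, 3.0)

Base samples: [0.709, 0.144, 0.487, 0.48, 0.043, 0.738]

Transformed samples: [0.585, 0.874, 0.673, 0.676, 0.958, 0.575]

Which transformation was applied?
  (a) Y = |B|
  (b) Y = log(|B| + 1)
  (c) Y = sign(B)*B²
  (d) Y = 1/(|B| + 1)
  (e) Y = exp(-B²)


Checking option (d) Y = 1/(|B| + 1):
  B = 0.709 -> Y = 0.585 ✓
  B = 0.144 -> Y = 0.874 ✓
  B = 0.487 -> Y = 0.673 ✓
All samples match this transformation.

(d) 1/(|B| + 1)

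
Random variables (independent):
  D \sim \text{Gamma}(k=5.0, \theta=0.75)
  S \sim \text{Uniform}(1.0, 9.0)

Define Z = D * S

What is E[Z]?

For independent RVs: E[XY] = E[X]*E[Y]
E[D] = 3.75
E[S] = 5
E[Z] = 3.75 * 5 = 18.75

18.75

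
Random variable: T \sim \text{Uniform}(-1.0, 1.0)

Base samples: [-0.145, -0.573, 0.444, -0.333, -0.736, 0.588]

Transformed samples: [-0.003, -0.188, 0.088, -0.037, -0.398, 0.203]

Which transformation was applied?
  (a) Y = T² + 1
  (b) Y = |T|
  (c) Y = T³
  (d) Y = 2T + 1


Checking option (c) Y = T³:
  T = -0.145 -> Y = -0.003 ✓
  T = -0.573 -> Y = -0.188 ✓
  T = 0.444 -> Y = 0.088 ✓
All samples match this transformation.

(c) T³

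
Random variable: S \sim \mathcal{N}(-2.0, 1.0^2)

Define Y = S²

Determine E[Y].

Using E[X²] = Var(X) + (E[X])²:
E[S] = -2
Var(S) = 1.0^2 = 1
E[S²] = 1 + (-2)² = 1 + 4 = 5

5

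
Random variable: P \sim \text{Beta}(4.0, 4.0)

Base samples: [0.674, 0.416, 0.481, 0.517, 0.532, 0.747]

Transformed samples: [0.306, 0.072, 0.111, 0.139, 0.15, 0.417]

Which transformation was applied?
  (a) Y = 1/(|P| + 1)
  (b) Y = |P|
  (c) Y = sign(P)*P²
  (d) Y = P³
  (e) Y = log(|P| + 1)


Checking option (d) Y = P³:
  P = 0.674 -> Y = 0.306 ✓
  P = 0.416 -> Y = 0.072 ✓
  P = 0.481 -> Y = 0.111 ✓
All samples match this transformation.

(d) P³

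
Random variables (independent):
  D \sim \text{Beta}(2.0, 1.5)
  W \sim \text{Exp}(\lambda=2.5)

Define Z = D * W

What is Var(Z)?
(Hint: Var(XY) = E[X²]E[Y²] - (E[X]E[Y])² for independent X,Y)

Var(XY) = E[X²]E[Y²] - (E[X]E[Y])²
E[D] = 0.57142857, Var(D) = 0.054421769
E[W] = 0.4, Var(W) = 0.16
E[D²] = 0.054421769 + 0.57142857² = 0.38095238
E[W²] = 0.16 + 0.4² = 0.32
Var(Z) = 0.38095238*0.32 - (0.57142857*0.4)²
= 0.12190476 - 0.052244898 = 0.069659864

0.069659864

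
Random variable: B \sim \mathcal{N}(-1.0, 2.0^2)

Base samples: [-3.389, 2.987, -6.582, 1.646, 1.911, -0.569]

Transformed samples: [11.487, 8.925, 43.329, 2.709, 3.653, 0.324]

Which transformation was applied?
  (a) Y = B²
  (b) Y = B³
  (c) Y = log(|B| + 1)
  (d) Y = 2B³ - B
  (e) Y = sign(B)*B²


Checking option (a) Y = B²:
  B = -3.389 -> Y = 11.487 ✓
  B = 2.987 -> Y = 8.925 ✓
  B = -6.582 -> Y = 43.329 ✓
All samples match this transformation.

(a) B²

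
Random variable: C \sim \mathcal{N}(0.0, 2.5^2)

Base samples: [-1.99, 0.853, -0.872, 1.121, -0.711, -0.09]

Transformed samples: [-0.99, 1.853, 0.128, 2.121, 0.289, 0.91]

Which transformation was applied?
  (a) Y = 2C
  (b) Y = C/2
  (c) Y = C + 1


Checking option (c) Y = C + 1:
  C = -1.99 -> Y = -0.99 ✓
  C = 0.853 -> Y = 1.853 ✓
  C = -0.872 -> Y = 0.128 ✓
All samples match this transformation.

(c) C + 1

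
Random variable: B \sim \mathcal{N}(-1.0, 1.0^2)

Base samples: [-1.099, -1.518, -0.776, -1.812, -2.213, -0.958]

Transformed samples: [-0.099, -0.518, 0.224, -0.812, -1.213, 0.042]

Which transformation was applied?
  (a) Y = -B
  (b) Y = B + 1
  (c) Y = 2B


Checking option (b) Y = B + 1:
  B = -1.099 -> Y = -0.099 ✓
  B = -1.518 -> Y = -0.518 ✓
  B = -0.776 -> Y = 0.224 ✓
All samples match this transformation.

(b) B + 1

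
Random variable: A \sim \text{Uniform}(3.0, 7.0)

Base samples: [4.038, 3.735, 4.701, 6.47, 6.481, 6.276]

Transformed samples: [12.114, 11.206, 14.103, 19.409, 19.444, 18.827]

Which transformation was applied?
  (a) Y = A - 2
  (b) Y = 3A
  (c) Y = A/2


Checking option (b) Y = 3A:
  A = 4.038 -> Y = 12.114 ✓
  A = 3.735 -> Y = 11.206 ✓
  A = 4.701 -> Y = 14.103 ✓
All samples match this transformation.

(b) 3A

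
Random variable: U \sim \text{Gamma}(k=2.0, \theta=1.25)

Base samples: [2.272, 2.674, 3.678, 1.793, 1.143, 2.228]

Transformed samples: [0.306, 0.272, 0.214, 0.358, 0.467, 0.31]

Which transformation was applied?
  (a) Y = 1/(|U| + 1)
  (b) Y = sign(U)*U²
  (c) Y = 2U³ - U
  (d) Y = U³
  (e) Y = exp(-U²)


Checking option (a) Y = 1/(|U| + 1):
  U = 2.272 -> Y = 0.306 ✓
  U = 2.674 -> Y = 0.272 ✓
  U = 3.678 -> Y = 0.214 ✓
All samples match this transformation.

(a) 1/(|U| + 1)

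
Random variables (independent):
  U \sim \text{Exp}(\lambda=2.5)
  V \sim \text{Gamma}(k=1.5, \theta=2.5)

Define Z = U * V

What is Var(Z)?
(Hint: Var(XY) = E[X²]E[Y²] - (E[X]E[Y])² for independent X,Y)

Var(XY) = E[X²]E[Y²] - (E[X]E[Y])²
E[U] = 0.4, Var(U) = 0.16
E[V] = 3.75, Var(V) = 9.375
E[U²] = 0.16 + 0.4² = 0.32
E[V²] = 9.375 + 3.75² = 23.4375
Var(Z) = 0.32*23.4375 - (0.4*3.75)²
= 7.5 - 2.25 = 5.25

5.25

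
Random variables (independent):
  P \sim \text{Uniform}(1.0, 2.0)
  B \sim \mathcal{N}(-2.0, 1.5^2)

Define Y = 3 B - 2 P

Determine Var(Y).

For independent RVs: Var(aX + bY) = a²Var(X) + b²Var(Y)
Var(P) = 0.083333333
Var(B) = 2.25
Var(Y) = (-2)²*0.083333333 + 3²*2.25
= 4*0.083333333 + 9*2.25 = 20.583333

20.583333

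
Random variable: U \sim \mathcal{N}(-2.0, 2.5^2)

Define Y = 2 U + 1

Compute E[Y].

For Y = 2U + 1:
E[Y] = 2 * E[U] + 1
E[U] = -2.0 = -2
E[Y] = 2 * (-2) + 1 = -3

-3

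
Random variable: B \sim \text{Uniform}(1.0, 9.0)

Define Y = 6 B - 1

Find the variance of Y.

For Y = aB + b: Var(Y) = a² * Var(B)
Var(B) = (9 - 1)^2/12 = 5.3333333
Var(Y) = 6² * 5.3333333 = 36 * 5.3333333 = 192

192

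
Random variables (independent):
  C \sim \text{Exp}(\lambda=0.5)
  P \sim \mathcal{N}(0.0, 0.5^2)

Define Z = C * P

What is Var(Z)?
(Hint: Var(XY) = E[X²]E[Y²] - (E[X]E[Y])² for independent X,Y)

Var(XY) = E[X²]E[Y²] - (E[X]E[Y])²
E[C] = 2, Var(C) = 4
E[P] = 0, Var(P) = 0.25
E[C²] = 4 + 2² = 8
E[P²] = 0.25 + 0² = 0.25
Var(Z) = 8*0.25 - (2*0)²
= 2 - 0 = 2

2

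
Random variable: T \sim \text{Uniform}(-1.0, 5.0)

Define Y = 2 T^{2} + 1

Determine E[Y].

E[Y] = 2*E[T²] + 1
E[T] = 2
E[T²] = Var(T) + (E[T])² = 3 + 4 = 7
E[Y] = 2*7 + 1 = 15

15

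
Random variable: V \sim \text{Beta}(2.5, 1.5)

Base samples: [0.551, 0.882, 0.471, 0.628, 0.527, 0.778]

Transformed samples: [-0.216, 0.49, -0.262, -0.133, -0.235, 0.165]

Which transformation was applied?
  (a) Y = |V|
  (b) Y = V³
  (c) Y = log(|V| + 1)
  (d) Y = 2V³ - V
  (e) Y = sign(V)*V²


Checking option (d) Y = 2V³ - V:
  V = 0.551 -> Y = -0.216 ✓
  V = 0.882 -> Y = 0.49 ✓
  V = 0.471 -> Y = -0.262 ✓
All samples match this transformation.

(d) 2V³ - V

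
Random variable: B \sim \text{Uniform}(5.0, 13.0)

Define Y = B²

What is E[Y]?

Using E[X²] = Var(X) + (E[X])²:
E[B] = 9
Var(B) = (13 - 5)^2/12 = 5.3333333
E[B²] = 5.3333333 + 9² = 5.3333333 + 81 = 86.333333

86.333333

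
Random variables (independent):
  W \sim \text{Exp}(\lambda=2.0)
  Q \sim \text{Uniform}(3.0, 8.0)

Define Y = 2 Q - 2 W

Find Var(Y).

For independent RVs: Var(aX + bY) = a²Var(X) + b²Var(Y)
Var(W) = 0.25
Var(Q) = 2.0833333
Var(Y) = (-2)²*0.25 + 2²*2.0833333
= 4*0.25 + 4*2.0833333 = 9.3333333

9.3333333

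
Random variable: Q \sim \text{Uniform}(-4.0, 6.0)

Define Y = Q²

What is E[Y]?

E[Q²] = Var(Q) + (E[Q])² = 8.3333333 + 1 = 9.3333333

9.3333333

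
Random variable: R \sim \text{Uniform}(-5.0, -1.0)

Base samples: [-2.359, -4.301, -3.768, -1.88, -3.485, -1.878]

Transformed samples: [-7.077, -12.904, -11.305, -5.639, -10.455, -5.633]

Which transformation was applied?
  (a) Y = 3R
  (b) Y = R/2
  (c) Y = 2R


Checking option (a) Y = 3R:
  R = -2.359 -> Y = -7.077 ✓
  R = -4.301 -> Y = -12.904 ✓
  R = -3.768 -> Y = -11.305 ✓
All samples match this transformation.

(a) 3R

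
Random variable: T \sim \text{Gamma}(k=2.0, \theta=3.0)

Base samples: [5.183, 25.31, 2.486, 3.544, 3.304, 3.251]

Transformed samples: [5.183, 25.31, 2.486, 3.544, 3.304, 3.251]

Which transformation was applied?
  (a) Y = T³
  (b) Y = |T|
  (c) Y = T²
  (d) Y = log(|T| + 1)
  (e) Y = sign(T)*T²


Checking option (b) Y = |T|:
  T = 5.183 -> Y = 5.183 ✓
  T = 25.31 -> Y = 25.31 ✓
  T = 2.486 -> Y = 2.486 ✓
All samples match this transformation.

(b) |T|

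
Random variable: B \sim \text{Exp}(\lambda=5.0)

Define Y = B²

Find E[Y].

E[B²] = Var(B) + (E[B])² = 0.04 + 0.04 = 0.08

0.08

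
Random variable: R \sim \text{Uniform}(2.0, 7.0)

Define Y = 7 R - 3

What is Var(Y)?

For Y = aR + b: Var(Y) = a² * Var(R)
Var(R) = (7 - 2)^2/12 = 2.0833333
Var(Y) = 7² * 2.0833333 = 49 * 2.0833333 = 102.08333

102.08333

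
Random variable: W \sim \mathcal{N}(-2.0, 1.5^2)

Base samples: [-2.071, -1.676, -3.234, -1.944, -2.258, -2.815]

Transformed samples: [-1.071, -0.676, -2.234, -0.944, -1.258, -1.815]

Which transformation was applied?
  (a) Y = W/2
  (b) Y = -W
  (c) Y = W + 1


Checking option (c) Y = W + 1:
  W = -2.071 -> Y = -1.071 ✓
  W = -1.676 -> Y = -0.676 ✓
  W = -3.234 -> Y = -2.234 ✓
All samples match this transformation.

(c) W + 1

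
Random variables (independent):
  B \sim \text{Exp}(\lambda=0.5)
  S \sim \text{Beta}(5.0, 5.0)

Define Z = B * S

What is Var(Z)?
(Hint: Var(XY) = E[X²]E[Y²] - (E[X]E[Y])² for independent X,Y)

Var(XY) = E[X²]E[Y²] - (E[X]E[Y])²
E[B] = 2, Var(B) = 4
E[S] = 0.5, Var(S) = 0.022727273
E[B²] = 4 + 2² = 8
E[S²] = 0.022727273 + 0.5² = 0.27272727
Var(Z) = 8*0.27272727 - (2*0.5)²
= 2.1818182 - 1 = 1.1818182

1.1818182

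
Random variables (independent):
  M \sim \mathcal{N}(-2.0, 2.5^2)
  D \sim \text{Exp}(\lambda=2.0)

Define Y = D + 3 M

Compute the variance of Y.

For independent RVs: Var(aX + bY) = a²Var(X) + b²Var(Y)
Var(M) = 6.25
Var(D) = 0.25
Var(Y) = 3²*6.25 + 1²*0.25
= 9*6.25 + 1*0.25 = 56.5

56.5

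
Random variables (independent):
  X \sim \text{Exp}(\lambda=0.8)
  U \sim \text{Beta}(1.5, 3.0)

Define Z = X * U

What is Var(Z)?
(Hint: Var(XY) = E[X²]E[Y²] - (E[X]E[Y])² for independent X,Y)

Var(XY) = E[X²]E[Y²] - (E[X]E[Y])²
E[X] = 1.25, Var(X) = 1.5625
E[U] = 0.33333333, Var(U) = 0.04040404
E[X²] = 1.5625 + 1.25² = 3.125
E[U²] = 0.04040404 + 0.33333333² = 0.15151515
Var(Z) = 3.125*0.15151515 - (1.25*0.33333333)²
= 0.47348485 - 0.17361111 = 0.29987374

0.29987374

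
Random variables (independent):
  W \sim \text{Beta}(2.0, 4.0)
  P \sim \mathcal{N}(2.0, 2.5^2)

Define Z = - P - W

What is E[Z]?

E[Z] = -1*E[W] - 1*E[P]
E[W] = 0.33333333
E[P] = 2
E[Z] = -1*0.33333333 - 1*2 = -2.3333333

-2.3333333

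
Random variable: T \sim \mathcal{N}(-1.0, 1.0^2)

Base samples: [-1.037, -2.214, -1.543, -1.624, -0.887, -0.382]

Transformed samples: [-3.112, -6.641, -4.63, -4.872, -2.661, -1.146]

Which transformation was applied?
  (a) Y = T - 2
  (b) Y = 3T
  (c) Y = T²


Checking option (b) Y = 3T:
  T = -1.037 -> Y = -3.112 ✓
  T = -2.214 -> Y = -6.641 ✓
  T = -1.543 -> Y = -4.63 ✓
All samples match this transformation.

(b) 3T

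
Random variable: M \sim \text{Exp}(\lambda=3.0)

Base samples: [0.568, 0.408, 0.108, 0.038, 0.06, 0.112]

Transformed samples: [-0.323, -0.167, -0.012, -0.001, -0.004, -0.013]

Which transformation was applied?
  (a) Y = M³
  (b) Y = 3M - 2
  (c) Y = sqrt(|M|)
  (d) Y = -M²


Checking option (d) Y = -M²:
  M = 0.568 -> Y = -0.323 ✓
  M = 0.408 -> Y = -0.167 ✓
  M = 0.108 -> Y = -0.012 ✓
All samples match this transformation.

(d) -M²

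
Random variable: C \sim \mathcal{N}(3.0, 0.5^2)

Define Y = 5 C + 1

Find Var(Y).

For Y = aC + b: Var(Y) = a² * Var(C)
Var(C) = 0.5^2 = 0.25
Var(Y) = 5² * 0.25 = 25 * 0.25 = 6.25

6.25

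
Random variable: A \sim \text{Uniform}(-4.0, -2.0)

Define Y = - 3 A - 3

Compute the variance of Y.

For Y = aA + b: Var(Y) = a² * Var(A)
Var(A) = (-2 + 4)^2/12 = 0.33333333
Var(Y) = (-3)² * 0.33333333 = 9 * 0.33333333 = 3

3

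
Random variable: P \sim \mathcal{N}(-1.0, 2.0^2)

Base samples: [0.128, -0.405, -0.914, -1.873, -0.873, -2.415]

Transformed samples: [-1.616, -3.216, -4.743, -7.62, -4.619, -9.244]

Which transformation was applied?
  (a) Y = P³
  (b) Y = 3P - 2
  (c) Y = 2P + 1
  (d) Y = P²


Checking option (b) Y = 3P - 2:
  P = 0.128 -> Y = -1.616 ✓
  P = -0.405 -> Y = -3.216 ✓
  P = -0.914 -> Y = -4.743 ✓
All samples match this transformation.

(b) 3P - 2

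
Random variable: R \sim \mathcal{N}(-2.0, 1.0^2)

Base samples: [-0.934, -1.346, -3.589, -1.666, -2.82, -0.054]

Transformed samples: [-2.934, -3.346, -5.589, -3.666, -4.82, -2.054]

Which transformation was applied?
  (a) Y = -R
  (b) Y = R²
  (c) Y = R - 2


Checking option (c) Y = R - 2:
  R = -0.934 -> Y = -2.934 ✓
  R = -1.346 -> Y = -3.346 ✓
  R = -3.589 -> Y = -5.589 ✓
All samples match this transformation.

(c) R - 2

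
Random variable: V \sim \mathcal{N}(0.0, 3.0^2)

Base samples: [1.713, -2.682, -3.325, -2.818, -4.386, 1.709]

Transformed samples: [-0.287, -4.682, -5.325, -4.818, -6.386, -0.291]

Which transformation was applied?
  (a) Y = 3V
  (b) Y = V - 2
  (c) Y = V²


Checking option (b) Y = V - 2:
  V = 1.713 -> Y = -0.287 ✓
  V = -2.682 -> Y = -4.682 ✓
  V = -3.325 -> Y = -5.325 ✓
All samples match this transformation.

(b) V - 2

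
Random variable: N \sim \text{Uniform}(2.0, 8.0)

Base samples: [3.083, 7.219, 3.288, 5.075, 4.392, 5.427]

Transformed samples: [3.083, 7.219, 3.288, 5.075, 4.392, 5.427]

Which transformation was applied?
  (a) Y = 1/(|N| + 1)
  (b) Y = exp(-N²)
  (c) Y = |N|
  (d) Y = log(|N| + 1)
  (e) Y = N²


Checking option (c) Y = |N|:
  N = 3.083 -> Y = 3.083 ✓
  N = 7.219 -> Y = 7.219 ✓
  N = 3.288 -> Y = 3.288 ✓
All samples match this transformation.

(c) |N|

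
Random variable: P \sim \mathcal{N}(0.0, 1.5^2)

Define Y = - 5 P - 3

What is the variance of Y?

For Y = aP + b: Var(Y) = a² * Var(P)
Var(P) = 1.5^2 = 2.25
Var(Y) = (-5)² * 2.25 = 25 * 2.25 = 56.25

56.25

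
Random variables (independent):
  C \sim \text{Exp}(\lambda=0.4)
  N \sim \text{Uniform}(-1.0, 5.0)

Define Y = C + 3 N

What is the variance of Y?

For independent RVs: Var(aX + bY) = a²Var(X) + b²Var(Y)
Var(C) = 6.25
Var(N) = 3
Var(Y) = 1²*6.25 + 3²*3
= 1*6.25 + 9*3 = 33.25

33.25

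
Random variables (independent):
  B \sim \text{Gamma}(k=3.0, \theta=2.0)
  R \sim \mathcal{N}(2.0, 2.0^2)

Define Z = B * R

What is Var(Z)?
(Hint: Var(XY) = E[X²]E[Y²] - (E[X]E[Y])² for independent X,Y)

Var(XY) = E[X²]E[Y²] - (E[X]E[Y])²
E[B] = 6, Var(B) = 12
E[R] = 2, Var(R) = 4
E[B²] = 12 + 6² = 48
E[R²] = 4 + 2² = 8
Var(Z) = 48*8 - (6*2)²
= 384 - 144 = 240

240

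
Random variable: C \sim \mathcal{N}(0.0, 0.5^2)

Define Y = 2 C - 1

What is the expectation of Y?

For Y = 2C - 1:
E[Y] = 2 * E[C] - 1
E[C] = 0.0 = 0
E[Y] = 2 * 0 - 1 = -1

-1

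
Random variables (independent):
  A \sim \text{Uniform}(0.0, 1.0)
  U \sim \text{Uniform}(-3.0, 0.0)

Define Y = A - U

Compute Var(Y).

For independent RVs: Var(aX + bY) = a²Var(X) + b²Var(Y)
Var(A) = 0.083333333
Var(U) = 0.75
Var(Y) = 1²*0.083333333 + (-1)²*0.75
= 1*0.083333333 + 1*0.75 = 0.83333333

0.83333333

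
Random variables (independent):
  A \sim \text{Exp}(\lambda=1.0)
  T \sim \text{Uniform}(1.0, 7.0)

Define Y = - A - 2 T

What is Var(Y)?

For independent RVs: Var(aX + bY) = a²Var(X) + b²Var(Y)
Var(A) = 1
Var(T) = 3
Var(Y) = (-1)²*1 + (-2)²*3
= 1*1 + 4*3 = 13

13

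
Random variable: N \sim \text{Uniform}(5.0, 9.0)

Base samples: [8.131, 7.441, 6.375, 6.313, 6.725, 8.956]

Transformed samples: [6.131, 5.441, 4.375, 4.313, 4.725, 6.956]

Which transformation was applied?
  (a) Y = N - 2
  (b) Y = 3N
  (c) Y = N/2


Checking option (a) Y = N - 2:
  N = 8.131 -> Y = 6.131 ✓
  N = 7.441 -> Y = 5.441 ✓
  N = 6.375 -> Y = 4.375 ✓
All samples match this transformation.

(a) N - 2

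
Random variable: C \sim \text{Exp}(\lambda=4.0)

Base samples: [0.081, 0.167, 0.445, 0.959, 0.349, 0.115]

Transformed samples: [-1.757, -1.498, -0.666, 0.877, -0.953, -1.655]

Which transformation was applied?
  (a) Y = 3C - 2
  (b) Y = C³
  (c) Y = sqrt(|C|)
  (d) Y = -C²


Checking option (a) Y = 3C - 2:
  C = 0.081 -> Y = -1.757 ✓
  C = 0.167 -> Y = -1.498 ✓
  C = 0.445 -> Y = -0.666 ✓
All samples match this transformation.

(a) 3C - 2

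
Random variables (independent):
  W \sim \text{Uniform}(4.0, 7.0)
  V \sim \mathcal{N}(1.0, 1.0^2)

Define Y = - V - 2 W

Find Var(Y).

For independent RVs: Var(aX + bY) = a²Var(X) + b²Var(Y)
Var(W) = 0.75
Var(V) = 1
Var(Y) = (-2)²*0.75 + (-1)²*1
= 4*0.75 + 1*1 = 4

4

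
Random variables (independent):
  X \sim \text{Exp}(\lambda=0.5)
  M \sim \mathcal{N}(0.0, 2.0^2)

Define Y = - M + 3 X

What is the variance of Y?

For independent RVs: Var(aX + bY) = a²Var(X) + b²Var(Y)
Var(X) = 4
Var(M) = 4
Var(Y) = 3²*4 + (-1)²*4
= 9*4 + 1*4 = 40

40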